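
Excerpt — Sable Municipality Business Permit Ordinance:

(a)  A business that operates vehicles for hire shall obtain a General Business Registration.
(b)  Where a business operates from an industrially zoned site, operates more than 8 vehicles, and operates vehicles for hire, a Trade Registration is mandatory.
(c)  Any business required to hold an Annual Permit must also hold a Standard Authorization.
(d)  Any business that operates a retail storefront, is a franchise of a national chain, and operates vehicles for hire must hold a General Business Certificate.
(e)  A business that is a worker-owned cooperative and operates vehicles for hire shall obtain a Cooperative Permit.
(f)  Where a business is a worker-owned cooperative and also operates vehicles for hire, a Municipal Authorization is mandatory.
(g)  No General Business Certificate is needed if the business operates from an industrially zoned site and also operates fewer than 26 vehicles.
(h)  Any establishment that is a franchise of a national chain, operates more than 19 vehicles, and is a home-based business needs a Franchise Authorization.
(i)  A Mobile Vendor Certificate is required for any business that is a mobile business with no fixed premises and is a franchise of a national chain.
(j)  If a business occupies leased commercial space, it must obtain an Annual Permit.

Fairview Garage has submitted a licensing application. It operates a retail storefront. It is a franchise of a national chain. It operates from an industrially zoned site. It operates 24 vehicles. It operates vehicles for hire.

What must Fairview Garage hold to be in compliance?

General Business Registration, Trade Registration

(a) operates vehicles for hire → General Business Registration required.
(b) operates from an industrially zoned site; vehicles 24 > 8; operates vehicles for hire → Trade Registration required.
(c) Annual Permit is not required → no effect.
(d) operates a retail storefront; is a franchise of a national chain; operates vehicles for hire → General Business Certificate required.
(e) is a franchise of a national chain (not: is a worker-owned cooperative); operates vehicles for hire → Cooperative Permit not required.
(f) is a franchise of a national chain (not: is a worker-owned cooperative); operates vehicles for hire → Municipal Authorization not required.
(g) operates from an industrially zoned site; vehicles 24 < 26 → exempt from General Business Certificate.
(h) is a franchise of a national chain; vehicles 24 > 19; operates from an industrially zoned site (not: is a home-based business) → Franchise Authorization not required.
(i) operates from an industrially zoned site (not: is a mobile business with no fixed premises); is a franchise of a national chain → Mobile Vendor Certificate not required.
(j) operates from an industrially zoned site (not: occupies leased commercial space) → Annual Permit not required.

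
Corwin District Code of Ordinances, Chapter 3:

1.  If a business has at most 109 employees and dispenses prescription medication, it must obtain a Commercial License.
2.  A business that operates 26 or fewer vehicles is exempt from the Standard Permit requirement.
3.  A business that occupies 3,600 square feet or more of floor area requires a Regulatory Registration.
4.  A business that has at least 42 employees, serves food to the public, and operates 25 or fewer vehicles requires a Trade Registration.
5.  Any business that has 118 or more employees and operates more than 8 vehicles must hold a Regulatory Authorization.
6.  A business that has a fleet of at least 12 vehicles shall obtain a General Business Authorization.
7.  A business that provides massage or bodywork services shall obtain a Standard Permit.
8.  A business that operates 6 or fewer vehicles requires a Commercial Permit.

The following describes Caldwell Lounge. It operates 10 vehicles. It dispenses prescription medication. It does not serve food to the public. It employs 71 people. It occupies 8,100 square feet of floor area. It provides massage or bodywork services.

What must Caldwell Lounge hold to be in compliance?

Commercial License, Regulatory Registration

1. employees 71 ≤ 109; dispenses prescription medication → Commercial License required.
2. vehicles 10 ≤ 26 → exempt from Standard Permit.
3. floor area 8,100 square feet ≥ 3,600 square feet → Regulatory Registration required.
4. employees 71 ≥ 42; does not serve food to the public; vehicles 10 ≤ 25 → Trade Registration not required.
5. employees 71 < 118; vehicles 10 > 8 → Regulatory Authorization not required.
6. vehicles 10 < 12 → General Business Authorization not required.
7. provides massage or bodywork services → Standard Permit required.
8. vehicles 10 > 6 → Commercial Permit not required.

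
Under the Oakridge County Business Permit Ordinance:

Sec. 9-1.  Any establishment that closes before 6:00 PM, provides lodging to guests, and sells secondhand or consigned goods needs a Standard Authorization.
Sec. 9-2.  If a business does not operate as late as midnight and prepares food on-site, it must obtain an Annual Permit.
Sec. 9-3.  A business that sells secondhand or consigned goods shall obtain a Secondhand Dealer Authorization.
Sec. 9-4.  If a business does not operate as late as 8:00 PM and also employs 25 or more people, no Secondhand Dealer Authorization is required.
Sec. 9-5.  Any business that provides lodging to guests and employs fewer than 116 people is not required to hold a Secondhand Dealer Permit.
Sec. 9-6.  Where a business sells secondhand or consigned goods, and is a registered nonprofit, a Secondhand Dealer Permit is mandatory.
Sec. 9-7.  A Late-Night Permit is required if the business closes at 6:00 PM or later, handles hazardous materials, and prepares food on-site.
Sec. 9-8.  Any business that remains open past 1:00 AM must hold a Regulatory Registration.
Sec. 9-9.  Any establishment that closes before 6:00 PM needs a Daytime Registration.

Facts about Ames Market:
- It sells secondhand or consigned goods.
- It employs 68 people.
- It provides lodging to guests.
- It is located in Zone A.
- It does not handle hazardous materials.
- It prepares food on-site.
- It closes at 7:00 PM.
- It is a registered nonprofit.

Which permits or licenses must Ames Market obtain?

Sec. 9-1. closes 7:00 PM, after 6:00 PM; provides lodging to guests; sells secondhand or consigned goods → Standard Authorization not required.
Sec. 9-2. closes 7:00 PM, at/before midnight; prepares food on-site → Annual Permit required.
Sec. 9-3. sells secondhand or consigned goods → Secondhand Dealer Authorization required.
Sec. 9-4. closes 7:00 PM, at/before 8:00 PM; employees 68 ≥ 25 → exempt from Secondhand Dealer Authorization.
Sec. 9-5. provides lodging to guests; employees 68 < 116 → exempt from Secondhand Dealer Permit.
Sec. 9-6. sells secondhand or consigned goods; is a registered nonprofit → Secondhand Dealer Permit required.
Sec. 9-7. closes 7:00 PM, after 6:00 PM; does not handle hazardous materials; prepares food on-site → Late-Night Permit not required.
Sec. 9-8. closes 7:00 PM, at/before 1:00 AM → Regulatory Registration not required.
Sec. 9-9. closes 7:00 PM, after 6:00 PM → Daytime Registration not required.

Annual Permit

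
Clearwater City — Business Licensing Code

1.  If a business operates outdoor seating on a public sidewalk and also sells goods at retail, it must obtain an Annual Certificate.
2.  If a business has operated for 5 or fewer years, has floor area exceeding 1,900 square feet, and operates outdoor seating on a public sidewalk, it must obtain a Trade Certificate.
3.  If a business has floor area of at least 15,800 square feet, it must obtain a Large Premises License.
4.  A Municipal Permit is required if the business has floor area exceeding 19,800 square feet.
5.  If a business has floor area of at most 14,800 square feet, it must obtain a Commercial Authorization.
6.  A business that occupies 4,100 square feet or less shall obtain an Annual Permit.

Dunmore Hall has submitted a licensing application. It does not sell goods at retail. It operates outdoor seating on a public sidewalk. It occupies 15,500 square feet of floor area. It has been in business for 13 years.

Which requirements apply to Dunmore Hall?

None

1. operates outdoor seating on a public sidewalk; does not sell goods at retail → Annual Certificate not required.
2. years in business 13 > 5; floor area 15,500 square feet > 1,900 square feet; operates outdoor seating on a public sidewalk → Trade Certificate not required.
3. floor area 15,500 square feet < 15,800 square feet → Large Premises License not required.
4. floor area 15,500 square feet ≤ 19,800 square feet → Municipal Permit not required.
5. floor area 15,500 square feet > 14,800 square feet → Commercial Authorization not required.
6. floor area 15,500 square feet > 4,100 square feet → Annual Permit not required.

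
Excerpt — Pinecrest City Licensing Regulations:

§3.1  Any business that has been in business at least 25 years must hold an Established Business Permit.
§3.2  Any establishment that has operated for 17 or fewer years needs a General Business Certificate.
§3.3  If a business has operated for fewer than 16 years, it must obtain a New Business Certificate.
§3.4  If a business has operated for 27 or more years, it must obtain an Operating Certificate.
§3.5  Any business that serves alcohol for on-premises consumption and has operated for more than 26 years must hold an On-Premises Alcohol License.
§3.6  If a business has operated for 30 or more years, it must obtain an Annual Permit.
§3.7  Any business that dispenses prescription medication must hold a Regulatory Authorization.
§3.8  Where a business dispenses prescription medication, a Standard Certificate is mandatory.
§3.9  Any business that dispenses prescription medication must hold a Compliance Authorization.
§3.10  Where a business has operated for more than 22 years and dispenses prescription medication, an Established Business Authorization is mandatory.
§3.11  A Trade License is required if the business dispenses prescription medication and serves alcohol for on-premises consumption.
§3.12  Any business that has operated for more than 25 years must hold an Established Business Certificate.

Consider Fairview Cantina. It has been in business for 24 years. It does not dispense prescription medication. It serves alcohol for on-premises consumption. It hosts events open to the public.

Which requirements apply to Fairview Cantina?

None

§3.1 years in business 24 < 25 → Established Business Permit not required.
§3.2 years in business 24 > 17 → General Business Certificate not required.
§3.3 years in business 24 ≥ 16 → New Business Certificate not required.
§3.4 years in business 24 < 27 → Operating Certificate not required.
§3.5 serves alcohol for on-premises consumption; years in business 24 ≤ 26 → On-Premises Alcohol License not required.
§3.6 years in business 24 < 30 → Annual Permit not required.
§3.7 does not dispense prescription medication → Regulatory Authorization not required.
§3.8 does not dispense prescription medication → Standard Certificate not required.
§3.9 does not dispense prescription medication → Compliance Authorization not required.
§3.10 years in business 24 > 22; does not dispense prescription medication → Established Business Authorization not required.
§3.11 does not dispense prescription medication; serves alcohol for on-premises consumption → Trade License not required.
§3.12 years in business 24 ≤ 25 → Established Business Certificate not required.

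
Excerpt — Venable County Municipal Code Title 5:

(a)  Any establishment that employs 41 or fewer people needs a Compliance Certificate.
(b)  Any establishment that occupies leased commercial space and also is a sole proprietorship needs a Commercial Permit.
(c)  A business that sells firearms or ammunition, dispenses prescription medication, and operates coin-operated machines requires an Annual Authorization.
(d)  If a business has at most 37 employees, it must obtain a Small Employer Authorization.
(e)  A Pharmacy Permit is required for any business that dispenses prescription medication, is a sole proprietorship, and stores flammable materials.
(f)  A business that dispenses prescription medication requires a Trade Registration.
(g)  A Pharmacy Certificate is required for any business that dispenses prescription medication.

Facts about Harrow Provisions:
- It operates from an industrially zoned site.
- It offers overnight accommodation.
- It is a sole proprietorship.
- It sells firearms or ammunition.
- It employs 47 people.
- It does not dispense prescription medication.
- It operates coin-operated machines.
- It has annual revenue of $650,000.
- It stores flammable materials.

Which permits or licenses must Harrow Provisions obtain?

None

(a) employees 47 > 41 → Compliance Certificate not required.
(b) operates from an industrially zoned site (not: occupies leased commercial space); is a sole proprietorship → Commercial Permit not required.
(c) sells firearms or ammunition; does not dispense prescription medication; operates coin-operated machines → Annual Authorization not required.
(d) employees 47 > 37 → Small Employer Authorization not required.
(e) does not dispense prescription medication; is a sole proprietorship; stores flammable materials → Pharmacy Permit not required.
(f) does not dispense prescription medication → Trade Registration not required.
(g) does not dispense prescription medication → Pharmacy Certificate not required.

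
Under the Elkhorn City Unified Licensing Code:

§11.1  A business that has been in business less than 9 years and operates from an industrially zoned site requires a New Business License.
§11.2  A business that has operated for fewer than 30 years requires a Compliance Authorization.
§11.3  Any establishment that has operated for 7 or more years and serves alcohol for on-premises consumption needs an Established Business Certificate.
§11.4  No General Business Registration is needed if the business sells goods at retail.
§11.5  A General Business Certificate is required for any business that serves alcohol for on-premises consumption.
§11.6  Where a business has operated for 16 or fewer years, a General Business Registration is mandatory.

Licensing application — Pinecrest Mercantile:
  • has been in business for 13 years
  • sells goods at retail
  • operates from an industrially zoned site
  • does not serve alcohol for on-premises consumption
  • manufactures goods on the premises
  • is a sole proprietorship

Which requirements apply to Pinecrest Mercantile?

Compliance Authorization

§11.1 years in business 13 ≥ 9; operates from an industrially zoned site → New Business License not required.
§11.2 years in business 13 < 30 → Compliance Authorization required.
§11.3 years in business 13 ≥ 7; does not serve alcohol for on-premises consumption → Established Business Certificate not required.
§11.4 sells goods at retail → exempt from General Business Registration.
§11.5 does not serve alcohol for on-premises consumption → General Business Certificate not required.
§11.6 years in business 13 ≤ 16 → General Business Registration required.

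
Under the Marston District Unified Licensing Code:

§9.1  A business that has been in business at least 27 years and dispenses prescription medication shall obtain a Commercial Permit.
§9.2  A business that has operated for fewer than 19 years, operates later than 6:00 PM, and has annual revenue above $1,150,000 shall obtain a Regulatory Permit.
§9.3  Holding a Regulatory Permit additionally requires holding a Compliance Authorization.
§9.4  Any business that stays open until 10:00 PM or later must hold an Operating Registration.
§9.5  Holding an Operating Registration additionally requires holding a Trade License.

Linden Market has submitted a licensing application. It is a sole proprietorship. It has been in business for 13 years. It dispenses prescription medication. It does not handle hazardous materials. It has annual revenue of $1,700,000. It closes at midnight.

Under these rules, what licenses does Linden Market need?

§9.1 years in business 13 < 27; dispenses prescription medication → Commercial Permit not required.
§9.2 years in business 13 < 19; closes midnight, after 6:00 PM; revenue $1,700,000 > $1,150,000 → Regulatory Permit required.
§9.3 Regulatory Permit is required → Compliance Authorization also required.
§9.4 closes midnight, after 10:00 PM → Operating Registration required.
§9.5 Operating Registration is required → Trade License also required.

Compliance Authorization, Operating Registration, Regulatory Permit, Trade License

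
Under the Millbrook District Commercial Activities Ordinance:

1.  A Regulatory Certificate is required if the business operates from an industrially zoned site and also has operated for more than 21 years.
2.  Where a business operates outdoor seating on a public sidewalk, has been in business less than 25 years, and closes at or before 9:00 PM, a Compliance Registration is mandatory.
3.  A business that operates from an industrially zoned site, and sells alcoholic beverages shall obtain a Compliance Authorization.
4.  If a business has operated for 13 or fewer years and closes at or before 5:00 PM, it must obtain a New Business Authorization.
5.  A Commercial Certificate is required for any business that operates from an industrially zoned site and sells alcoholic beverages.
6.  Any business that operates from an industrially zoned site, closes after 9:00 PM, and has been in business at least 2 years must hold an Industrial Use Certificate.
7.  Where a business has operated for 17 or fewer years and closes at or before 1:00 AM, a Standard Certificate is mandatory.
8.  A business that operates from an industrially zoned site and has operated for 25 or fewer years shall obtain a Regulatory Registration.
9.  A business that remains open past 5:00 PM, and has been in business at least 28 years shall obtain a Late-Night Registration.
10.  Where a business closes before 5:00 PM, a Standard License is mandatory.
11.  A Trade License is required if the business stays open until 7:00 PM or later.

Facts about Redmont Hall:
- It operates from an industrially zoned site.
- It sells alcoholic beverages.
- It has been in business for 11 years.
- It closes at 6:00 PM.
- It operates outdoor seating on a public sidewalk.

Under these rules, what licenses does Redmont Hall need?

1. operates from an industrially zoned site; years in business 11 ≤ 21 → Regulatory Certificate not required.
2. operates outdoor seating on a public sidewalk; years in business 11 < 25; closes 6:00 PM, at/before 9:00 PM → Compliance Registration required.
3. operates from an industrially zoned site; sells alcoholic beverages → Compliance Authorization required.
4. years in business 11 ≤ 13; closes 6:00 PM, after 5:00 PM → New Business Authorization not required.
5. operates from an industrially zoned site; sells alcoholic beverages → Commercial Certificate required.
6. operates from an industrially zoned site; closes 6:00 PM, at/before 9:00 PM; years in business 11 ≥ 2 → Industrial Use Certificate not required.
7. years in business 11 ≤ 17; closes 6:00 PM, at/before 1:00 AM → Standard Certificate required.
8. operates from an industrially zoned site; years in business 11 ≤ 25 → Regulatory Registration required.
9. closes 6:00 PM, after 5:00 PM; years in business 11 < 28 → Late-Night Registration not required.
10. closes 6:00 PM, after 5:00 PM → Standard License not required.
11. closes 6:00 PM, at/before 7:00 PM → Trade License not required.

Commercial Certificate, Compliance Authorization, Compliance Registration, Regulatory Registration, Standard Certificate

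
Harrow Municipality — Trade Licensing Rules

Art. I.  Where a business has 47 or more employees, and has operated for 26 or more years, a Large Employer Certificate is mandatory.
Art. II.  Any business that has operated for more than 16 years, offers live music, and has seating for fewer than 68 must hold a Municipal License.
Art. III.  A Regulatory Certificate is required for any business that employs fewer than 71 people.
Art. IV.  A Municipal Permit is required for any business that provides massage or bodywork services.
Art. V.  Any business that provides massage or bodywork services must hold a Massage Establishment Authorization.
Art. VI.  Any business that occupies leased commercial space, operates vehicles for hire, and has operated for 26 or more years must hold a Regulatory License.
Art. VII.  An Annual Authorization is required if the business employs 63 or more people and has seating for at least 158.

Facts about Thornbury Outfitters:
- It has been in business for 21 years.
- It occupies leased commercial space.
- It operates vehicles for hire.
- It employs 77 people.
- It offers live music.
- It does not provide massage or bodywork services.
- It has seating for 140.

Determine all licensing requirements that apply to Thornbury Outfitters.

None

Art. I. employees 77 ≥ 47; years in business 21 < 26 → Large Employer Certificate not required.
Art. II. years in business 21 > 16; offers live music; seating 140 ≥ 68 → Municipal License not required.
Art. III. employees 77 ≥ 71 → Regulatory Certificate not required.
Art. IV. does not provide massage or bodywork services → Municipal Permit not required.
Art. V. does not provide massage or bodywork services → Massage Establishment Authorization not required.
Art. VI. occupies leased commercial space; operates vehicles for hire; years in business 21 < 26 → Regulatory License not required.
Art. VII. employees 77 ≥ 63; seating 140 < 158 → Annual Authorization not required.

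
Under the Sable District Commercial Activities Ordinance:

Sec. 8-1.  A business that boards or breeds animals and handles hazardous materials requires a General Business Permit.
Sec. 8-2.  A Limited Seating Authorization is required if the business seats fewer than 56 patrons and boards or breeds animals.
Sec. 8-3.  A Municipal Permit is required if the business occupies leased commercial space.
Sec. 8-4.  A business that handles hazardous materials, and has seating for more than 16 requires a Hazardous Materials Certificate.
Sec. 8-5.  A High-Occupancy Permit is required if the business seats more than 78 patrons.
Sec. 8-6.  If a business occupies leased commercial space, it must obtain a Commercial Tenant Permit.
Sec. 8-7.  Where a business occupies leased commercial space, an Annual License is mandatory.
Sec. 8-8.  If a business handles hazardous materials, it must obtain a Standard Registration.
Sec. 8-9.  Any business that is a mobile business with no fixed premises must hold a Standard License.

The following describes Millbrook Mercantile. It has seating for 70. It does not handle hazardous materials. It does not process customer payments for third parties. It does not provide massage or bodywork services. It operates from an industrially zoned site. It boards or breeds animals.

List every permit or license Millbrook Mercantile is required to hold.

None

Sec. 8-1. boards or breeds animals; does not handle hazardous materials → General Business Permit not required.
Sec. 8-2. seating 70 ≥ 56; boards or breeds animals → Limited Seating Authorization not required.
Sec. 8-3. operates from an industrially zoned site (not: occupies leased commercial space) → Municipal Permit not required.
Sec. 8-4. does not handle hazardous materials; seating 70 > 16 → Hazardous Materials Certificate not required.
Sec. 8-5. seating 70 ≤ 78 → High-Occupancy Permit not required.
Sec. 8-6. operates from an industrially zoned site (not: occupies leased commercial space) → Commercial Tenant Permit not required.
Sec. 8-7. operates from an industrially zoned site (not: occupies leased commercial space) → Annual License not required.
Sec. 8-8. does not handle hazardous materials → Standard Registration not required.
Sec. 8-9. operates from an industrially zoned site (not: is a mobile business with no fixed premises) → Standard License not required.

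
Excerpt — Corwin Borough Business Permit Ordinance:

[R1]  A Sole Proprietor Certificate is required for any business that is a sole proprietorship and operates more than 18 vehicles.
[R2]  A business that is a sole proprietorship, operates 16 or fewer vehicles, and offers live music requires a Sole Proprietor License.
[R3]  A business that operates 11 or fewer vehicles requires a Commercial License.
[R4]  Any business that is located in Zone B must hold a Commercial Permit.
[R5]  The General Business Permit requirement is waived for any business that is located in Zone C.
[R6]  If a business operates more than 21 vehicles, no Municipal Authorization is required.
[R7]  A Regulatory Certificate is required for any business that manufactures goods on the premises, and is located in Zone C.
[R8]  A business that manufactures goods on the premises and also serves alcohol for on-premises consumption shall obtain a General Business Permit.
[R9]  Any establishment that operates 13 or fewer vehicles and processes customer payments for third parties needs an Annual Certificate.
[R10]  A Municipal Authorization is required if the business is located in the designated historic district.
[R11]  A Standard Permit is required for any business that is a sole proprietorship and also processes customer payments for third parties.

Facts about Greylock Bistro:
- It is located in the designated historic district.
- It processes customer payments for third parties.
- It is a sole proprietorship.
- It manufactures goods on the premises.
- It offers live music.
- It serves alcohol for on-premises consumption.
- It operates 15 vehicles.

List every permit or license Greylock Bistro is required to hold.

General Business Permit, Municipal Authorization, Sole Proprietor License, Standard Permit

[R1] is a sole proprietorship; vehicles 15 ≤ 18 → Sole Proprietor Certificate not required.
[R2] is a sole proprietorship; vehicles 15 ≤ 16; offers live music → Sole Proprietor License required.
[R3] vehicles 15 > 11 → Commercial License not required.
[R4] is located in the designated historic district (not: is located in Zone B) → Commercial Permit not required.
[R5] is located in the designated historic district (not: is located in Zone C) → General Business Permit exemption does not apply.
[R6] vehicles 15 ≤ 21 → Municipal Authorization exemption does not apply.
[R7] manufactures goods on the premises; is located in the designated historic district (not: is located in Zone C) → Regulatory Certificate not required.
[R8] manufactures goods on the premises; serves alcohol for on-premises consumption → General Business Permit required.
[R9] vehicles 15 > 13; processes customer payments for third parties → Annual Certificate not required.
[R10] is located in the designated historic district → Municipal Authorization required.
[R11] is a sole proprietorship; processes customer payments for third parties → Standard Permit required.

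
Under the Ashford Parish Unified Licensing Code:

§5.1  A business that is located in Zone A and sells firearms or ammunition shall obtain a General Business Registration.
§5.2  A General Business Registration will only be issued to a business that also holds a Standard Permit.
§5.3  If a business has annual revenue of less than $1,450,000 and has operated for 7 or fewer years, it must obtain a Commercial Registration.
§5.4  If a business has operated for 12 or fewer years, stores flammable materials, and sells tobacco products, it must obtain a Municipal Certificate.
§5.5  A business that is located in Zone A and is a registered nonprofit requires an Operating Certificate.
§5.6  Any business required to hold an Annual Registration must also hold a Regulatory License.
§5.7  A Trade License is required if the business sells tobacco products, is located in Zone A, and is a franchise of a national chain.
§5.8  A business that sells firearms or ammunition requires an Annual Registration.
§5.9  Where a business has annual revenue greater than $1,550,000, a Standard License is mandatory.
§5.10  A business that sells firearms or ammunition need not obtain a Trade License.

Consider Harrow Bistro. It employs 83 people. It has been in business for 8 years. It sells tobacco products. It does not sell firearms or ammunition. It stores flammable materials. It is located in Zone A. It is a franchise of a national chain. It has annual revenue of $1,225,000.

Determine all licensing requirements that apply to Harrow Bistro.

Municipal Certificate, Trade License

§5.1 is located in Zone A; does not sell firearms or ammunition → General Business Registration not required.
§5.2 General Business Registration is not required → no effect.
§5.3 revenue $1,225,000 < $1,450,000; years in business 8 > 7 → Commercial Registration not required.
§5.4 years in business 8 ≤ 12; stores flammable materials; sells tobacco products → Municipal Certificate required.
§5.5 is located in Zone A; is a franchise of a national chain (not: is a registered nonprofit) → Operating Certificate not required.
§5.6 Annual Registration is not required → no effect.
§5.7 sells tobacco products; is located in Zone A; is a franchise of a national chain → Trade License required.
§5.8 does not sell firearms or ammunition → Annual Registration not required.
§5.9 revenue $1,225,000 ≤ $1,550,000 → Standard License not required.
§5.10 does not sell firearms or ammunition → Trade License exemption does not apply.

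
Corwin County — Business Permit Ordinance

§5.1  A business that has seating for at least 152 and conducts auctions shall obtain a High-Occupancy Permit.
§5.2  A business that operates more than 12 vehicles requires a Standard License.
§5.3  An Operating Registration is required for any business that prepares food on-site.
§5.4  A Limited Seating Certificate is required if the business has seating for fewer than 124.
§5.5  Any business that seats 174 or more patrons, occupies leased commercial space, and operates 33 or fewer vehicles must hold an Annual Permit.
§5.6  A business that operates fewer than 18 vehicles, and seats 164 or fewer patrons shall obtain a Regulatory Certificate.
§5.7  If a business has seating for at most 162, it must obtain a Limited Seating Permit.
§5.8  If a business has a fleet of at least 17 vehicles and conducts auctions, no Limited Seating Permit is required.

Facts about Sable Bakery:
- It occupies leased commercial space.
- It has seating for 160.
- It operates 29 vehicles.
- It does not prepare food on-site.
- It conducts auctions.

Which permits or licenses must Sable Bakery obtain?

§5.1 seating 160 ≥ 152; conducts auctions → High-Occupancy Permit required.
§5.2 vehicles 29 > 12 → Standard License required.
§5.3 does not prepare food on-site → Operating Registration not required.
§5.4 seating 160 ≥ 124 → Limited Seating Certificate not required.
§5.5 seating 160 < 174; occupies leased commercial space; vehicles 29 ≤ 33 → Annual Permit not required.
§5.6 vehicles 29 ≥ 18; seating 160 ≤ 164 → Regulatory Certificate not required.
§5.7 seating 160 ≤ 162 → Limited Seating Permit required.
§5.8 vehicles 29 ≥ 17; conducts auctions → exempt from Limited Seating Permit.

High-Occupancy Permit, Standard License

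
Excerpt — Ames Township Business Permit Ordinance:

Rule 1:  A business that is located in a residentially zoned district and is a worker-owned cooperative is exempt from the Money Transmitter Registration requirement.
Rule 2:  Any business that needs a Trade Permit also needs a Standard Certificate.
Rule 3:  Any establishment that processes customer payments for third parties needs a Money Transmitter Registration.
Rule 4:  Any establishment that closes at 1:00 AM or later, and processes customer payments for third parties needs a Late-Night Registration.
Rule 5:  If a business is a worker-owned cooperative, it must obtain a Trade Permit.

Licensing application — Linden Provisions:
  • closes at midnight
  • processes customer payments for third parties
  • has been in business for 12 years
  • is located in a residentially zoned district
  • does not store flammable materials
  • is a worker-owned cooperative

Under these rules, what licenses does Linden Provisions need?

Standard Certificate, Trade Permit

Rule 1: is located in a residentially zoned district; is a worker-owned cooperative → exempt from Money Transmitter Registration.
Rule 2: Trade Permit is required → Standard Certificate also required.
Rule 3: processes customer payments for third parties → Money Transmitter Registration required.
Rule 4: closes midnight, at/before 1:00 AM; processes customer payments for third parties → Late-Night Registration not required.
Rule 5: is a worker-owned cooperative → Trade Permit required.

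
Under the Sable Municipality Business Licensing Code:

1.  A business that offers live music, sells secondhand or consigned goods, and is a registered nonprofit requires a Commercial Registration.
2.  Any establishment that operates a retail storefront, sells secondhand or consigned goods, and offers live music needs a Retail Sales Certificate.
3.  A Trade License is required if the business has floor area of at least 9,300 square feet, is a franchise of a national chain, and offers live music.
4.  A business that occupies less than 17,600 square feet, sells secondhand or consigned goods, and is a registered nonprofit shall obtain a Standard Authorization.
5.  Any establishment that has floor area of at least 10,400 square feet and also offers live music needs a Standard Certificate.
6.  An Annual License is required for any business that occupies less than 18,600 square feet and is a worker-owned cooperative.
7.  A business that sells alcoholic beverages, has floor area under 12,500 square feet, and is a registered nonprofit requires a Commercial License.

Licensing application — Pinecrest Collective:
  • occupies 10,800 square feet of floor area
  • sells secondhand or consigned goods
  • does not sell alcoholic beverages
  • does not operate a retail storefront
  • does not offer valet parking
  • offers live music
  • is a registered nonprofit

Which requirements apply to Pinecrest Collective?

1. offers live music; sells secondhand or consigned goods; is a registered nonprofit → Commercial Registration required.
2. does not operate a retail storefront; sells secondhand or consigned goods; offers live music → Retail Sales Certificate not required.
3. floor area 10,800 square feet ≥ 9,300 square feet; is a registered nonprofit (not: is a franchise of a national chain); offers live music → Trade License not required.
4. floor area 10,800 square feet < 17,600 square feet; sells secondhand or consigned goods; is a registered nonprofit → Standard Authorization required.
5. floor area 10,800 square feet ≥ 10,400 square feet; offers live music → Standard Certificate required.
6. floor area 10,800 square feet < 18,600 square feet; is a registered nonprofit (not: is a worker-owned cooperative) → Annual License not required.
7. does not sell alcoholic beverages; floor area 10,800 square feet < 12,500 square feet; is a registered nonprofit → Commercial License not required.

Commercial Registration, Standard Authorization, Standard Certificate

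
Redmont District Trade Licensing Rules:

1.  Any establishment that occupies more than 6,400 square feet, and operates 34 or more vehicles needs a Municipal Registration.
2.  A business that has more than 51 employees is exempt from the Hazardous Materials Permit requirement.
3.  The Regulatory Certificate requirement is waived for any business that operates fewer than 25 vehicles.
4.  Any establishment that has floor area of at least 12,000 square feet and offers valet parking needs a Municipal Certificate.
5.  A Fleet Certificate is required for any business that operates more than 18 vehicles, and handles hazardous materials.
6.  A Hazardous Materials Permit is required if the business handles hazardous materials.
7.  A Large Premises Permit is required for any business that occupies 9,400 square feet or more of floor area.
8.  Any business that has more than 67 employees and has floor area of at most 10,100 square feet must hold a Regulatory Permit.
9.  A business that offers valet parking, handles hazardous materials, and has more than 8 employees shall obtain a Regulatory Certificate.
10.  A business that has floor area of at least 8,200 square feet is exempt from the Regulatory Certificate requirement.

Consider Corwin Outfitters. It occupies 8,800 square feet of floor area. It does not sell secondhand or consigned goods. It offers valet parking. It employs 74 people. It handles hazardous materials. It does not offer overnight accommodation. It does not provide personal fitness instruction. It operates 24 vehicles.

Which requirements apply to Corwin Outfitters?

Fleet Certificate, Regulatory Permit

1. floor area 8,800 square feet > 6,400 square feet; vehicles 24 < 34 → Municipal Registration not required.
2. employees 74 > 51 → exempt from Hazardous Materials Permit.
3. vehicles 24 < 25 → exempt from Regulatory Certificate.
4. floor area 8,800 square feet < 12,000 square feet; offers valet parking → Municipal Certificate not required.
5. vehicles 24 > 18; handles hazardous materials → Fleet Certificate required.
6. handles hazardous materials → Hazardous Materials Permit required.
7. floor area 8,800 square feet < 9,400 square feet → Large Premises Permit not required.
8. employees 74 > 67; floor area 8,800 square feet ≤ 10,100 square feet → Regulatory Permit required.
9. offers valet parking; handles hazardous materials; employees 74 > 8 → Regulatory Certificate required.
10. floor area 8,800 square feet ≥ 8,200 square feet → exempt from Regulatory Certificate.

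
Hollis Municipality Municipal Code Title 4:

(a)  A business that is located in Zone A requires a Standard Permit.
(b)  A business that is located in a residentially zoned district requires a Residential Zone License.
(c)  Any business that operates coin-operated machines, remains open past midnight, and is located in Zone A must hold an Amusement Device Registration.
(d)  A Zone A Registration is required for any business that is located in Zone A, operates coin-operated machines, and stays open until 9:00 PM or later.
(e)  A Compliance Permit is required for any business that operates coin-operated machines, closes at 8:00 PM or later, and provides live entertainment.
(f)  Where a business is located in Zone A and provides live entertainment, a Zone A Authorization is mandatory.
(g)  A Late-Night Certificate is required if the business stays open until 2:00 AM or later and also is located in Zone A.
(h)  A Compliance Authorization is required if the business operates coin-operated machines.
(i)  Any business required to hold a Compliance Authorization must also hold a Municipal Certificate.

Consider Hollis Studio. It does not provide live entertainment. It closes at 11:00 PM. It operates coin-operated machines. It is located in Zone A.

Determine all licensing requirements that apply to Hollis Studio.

(a) is located in Zone A → Standard Permit required.
(b) is located in Zone A (not: is located in a residentially zoned district) → Residential Zone License not required.
(c) operates coin-operated machines; closes 11:00 PM, at/before midnight; is located in Zone A → Amusement Device Registration not required.
(d) is located in Zone A; operates coin-operated machines; closes 11:00 PM, after 9:00 PM → Zone A Registration required.
(e) operates coin-operated machines; closes 11:00 PM, after 8:00 PM; does not provide live entertainment → Compliance Permit not required.
(f) is located in Zone A; does not provide live entertainment → Zone A Authorization not required.
(g) closes 11:00 PM, at/before 2:00 AM; is located in Zone A → Late-Night Certificate not required.
(h) operates coin-operated machines → Compliance Authorization required.
(i) Compliance Authorization is required → Municipal Certificate also required.

Compliance Authorization, Municipal Certificate, Standard Permit, Zone A Registration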